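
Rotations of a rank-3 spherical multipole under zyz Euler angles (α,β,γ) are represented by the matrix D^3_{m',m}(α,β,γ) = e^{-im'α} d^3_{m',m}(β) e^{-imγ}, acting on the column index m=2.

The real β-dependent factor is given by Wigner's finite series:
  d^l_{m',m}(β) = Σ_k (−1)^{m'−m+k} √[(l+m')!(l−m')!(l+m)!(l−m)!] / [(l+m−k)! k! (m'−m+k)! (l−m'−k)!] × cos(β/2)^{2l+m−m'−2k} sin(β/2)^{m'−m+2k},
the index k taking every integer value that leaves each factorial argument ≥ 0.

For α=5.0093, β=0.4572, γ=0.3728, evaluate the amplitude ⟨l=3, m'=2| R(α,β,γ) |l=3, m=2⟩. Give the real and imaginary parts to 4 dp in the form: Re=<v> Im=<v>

Re=-0.1428 Im=0.6060

D^3_{2,2}(5.0093,0.4572,0.3728) = e^{-i·2·5.0093}·d^3_{2,2}(0.4572)·e^{-i·2·0.3728}. Compute d first:
Half-angle: c=0.973985, s=0.226614. N=√(120·1·120·1)=120.000000
The bounds max(0,m−m')=0 and min(l+m,l−m')=1 give 2 terms
  k=0: (−1)^0·120.0000/(120)·0.9740^6·0.2266^0 = +0.853714
  k=1: (−1)^1·120.0000/(24)·0.9740^4·0.2266^2 = -0.231075
d^3_{2,2}(0.4572) = +0.853714 -0.231075 = +0.622640
Phases: e^{-i·(2)·5.0093}=-0.828808+0.559533i, e^{-i·(2)·0.3728}=+0.734681-0.678413i ⇒ D=-0.142781+0.606048i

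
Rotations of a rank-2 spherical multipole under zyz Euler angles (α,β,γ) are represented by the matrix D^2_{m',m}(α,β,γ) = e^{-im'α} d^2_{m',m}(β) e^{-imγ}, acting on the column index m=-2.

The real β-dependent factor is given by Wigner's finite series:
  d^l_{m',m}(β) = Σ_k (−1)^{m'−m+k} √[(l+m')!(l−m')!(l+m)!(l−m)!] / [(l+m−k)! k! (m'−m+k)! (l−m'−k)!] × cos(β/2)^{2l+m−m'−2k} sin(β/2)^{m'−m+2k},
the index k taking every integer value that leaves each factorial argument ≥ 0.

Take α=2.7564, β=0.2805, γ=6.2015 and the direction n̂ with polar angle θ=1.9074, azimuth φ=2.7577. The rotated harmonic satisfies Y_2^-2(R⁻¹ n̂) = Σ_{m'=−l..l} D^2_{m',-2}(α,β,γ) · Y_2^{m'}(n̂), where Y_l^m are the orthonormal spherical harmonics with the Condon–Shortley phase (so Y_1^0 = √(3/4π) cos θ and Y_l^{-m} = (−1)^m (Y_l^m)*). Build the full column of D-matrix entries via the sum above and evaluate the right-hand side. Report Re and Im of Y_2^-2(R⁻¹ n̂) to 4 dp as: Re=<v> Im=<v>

Re=0.3798 Im=-0.0636

Need the full column D^2_{m',-2} for m'=−2..2 at α=2.7564, β=0.2805, γ=6.2015.
cos(β/2)=0.990181, sin(β/2)=0.139791
d^2_{-2,-2}: single k=0 term ⇒ +0.961299;  D = +0.571799-0.772750i
d^2_{-1,-2}: single k=0 term ⇒ -0.271426;  D = +0.231601-0.141538i
d^2_{0,-2}: single k=0 term ⇒ +0.046931;  D = +0.046306-0.007633i
d^2_{1,-2}: single k=0 term ⇒ -0.005410;  D = +0.005277+0.001190i
d^2_{2,-2}: single k=0 term ⇒ +0.000382;  D = +0.000314+0.000218i
Y_2^{m'}(θ=1.9074,φ=2.7577) and Σ D·Y over m':
  (+0.5718-0.7727i)·(+0.2476+0.2390i)  (+0.2316-0.1415i)·(+0.2233+0.0902i)  (+0.0463-0.0076i)·(-0.2122+0.0000i)  (+0.0053+0.0012i)·(-0.2233+0.0902i)  (+0.0003+0.0002i)·(+0.2476-0.2390i)
Y_2^-2(R⁻¹ n̂) = +0.379777-0.063562i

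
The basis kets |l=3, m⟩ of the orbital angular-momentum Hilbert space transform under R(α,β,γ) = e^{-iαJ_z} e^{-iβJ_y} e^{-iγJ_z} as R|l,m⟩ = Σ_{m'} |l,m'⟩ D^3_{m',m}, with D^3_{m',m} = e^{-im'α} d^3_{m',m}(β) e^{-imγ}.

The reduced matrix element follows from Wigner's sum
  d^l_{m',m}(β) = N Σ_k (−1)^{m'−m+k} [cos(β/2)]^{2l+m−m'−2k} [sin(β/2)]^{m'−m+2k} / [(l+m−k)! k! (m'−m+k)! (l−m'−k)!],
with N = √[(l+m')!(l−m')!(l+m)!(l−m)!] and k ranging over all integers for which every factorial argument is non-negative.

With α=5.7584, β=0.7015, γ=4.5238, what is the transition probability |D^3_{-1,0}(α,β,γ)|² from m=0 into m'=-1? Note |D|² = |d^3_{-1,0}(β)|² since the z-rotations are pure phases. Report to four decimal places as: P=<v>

P=0.2871

First d^3_{-1,0}(β=0.7015), then the phase factors e^{-i(-1)α} and e^{-i(0)γ}:
With c≡cos(β/2)=0.939115 and s≡sin(β/2)=0.343602, N=[2·24·6·6]^{1/2}=41.569219
k∈{1,2,3} keeps every argument non-negative
  k=1: (−1)^0·41.5692/(12)·0.9391^5·0.3436^1 = +0.869443
  k=2: (−1)^1·41.5692/(4)·0.9391^3·0.3436^3 = -0.349170
  k=3: (−1)^2·41.5692/(12)·0.9391^1·0.3436^5 = +0.015581
d^3_{-1,0}(0.7015) = +0.869443 -0.349170 +0.015581 = +0.535854
|D^3_{-1,0}|² = |d^3_{-1,0}(β)|² = (+0.535854)² = 0.287140 (the z-rotation phases have unit modulus)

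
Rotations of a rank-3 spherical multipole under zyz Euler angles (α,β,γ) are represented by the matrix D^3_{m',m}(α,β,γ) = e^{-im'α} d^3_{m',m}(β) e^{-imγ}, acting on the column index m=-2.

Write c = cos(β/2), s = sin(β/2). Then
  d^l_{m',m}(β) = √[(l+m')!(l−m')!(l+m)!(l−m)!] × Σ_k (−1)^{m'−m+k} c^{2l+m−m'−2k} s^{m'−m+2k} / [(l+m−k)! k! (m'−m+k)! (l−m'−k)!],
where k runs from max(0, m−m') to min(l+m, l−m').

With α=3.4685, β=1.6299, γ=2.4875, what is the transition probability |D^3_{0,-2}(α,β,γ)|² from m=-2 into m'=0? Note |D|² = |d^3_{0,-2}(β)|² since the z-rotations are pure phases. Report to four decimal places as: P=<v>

Split into d^3_{0,-2}(β=1.6299) × two z-phases.
With c≡cos(β/2)=0.685905 and s≡sin(β/2)=0.727691, N=[6·6·1·120]^{1/2}=65.726707
k: max(0,(-2)−(0))=0 … min(3+(-2),3−(0))=1
  k=0: (−1)^2·65.7267/(12)·0.6859^4·0.7277^2 = +0.641963
  k=1: (−1)^3·65.7267/(12)·0.6859^2·0.7277^4 = -0.722565
d^3_{0,-2}(1.6299) = +0.641963 -0.722565 = -0.080602
|D^3_{0,-2}|² = |d^3_{0,-2}(β)|² = (-0.080602)² = 0.006497 (the z-rotation phases have unit modulus)

P=0.0065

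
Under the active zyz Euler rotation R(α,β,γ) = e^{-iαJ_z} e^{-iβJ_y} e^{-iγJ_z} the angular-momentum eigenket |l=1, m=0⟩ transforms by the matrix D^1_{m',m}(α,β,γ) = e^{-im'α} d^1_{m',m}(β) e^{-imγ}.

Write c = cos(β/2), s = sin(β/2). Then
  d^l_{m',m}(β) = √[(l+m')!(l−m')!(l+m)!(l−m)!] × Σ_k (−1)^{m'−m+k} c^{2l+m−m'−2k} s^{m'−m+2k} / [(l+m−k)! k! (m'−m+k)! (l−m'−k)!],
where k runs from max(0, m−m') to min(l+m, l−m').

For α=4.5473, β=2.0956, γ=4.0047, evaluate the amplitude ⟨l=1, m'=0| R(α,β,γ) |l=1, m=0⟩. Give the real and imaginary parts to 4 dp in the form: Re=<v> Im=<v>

Re=-0.5010 Im=0.0000

First d^1_{0,0}(β=2.0956), then the phase factors e^{-i(0)α} and e^{-i(0)γ}:
With c≡cos(β/2)=0.499478 and s≡sin(β/2)=0.866326, N=[1·1·1·1]^{1/2}=1.000000
The bounds max(0,m−m')=0 and min(l+m,l−m')=1 give 2 terms
  k=0: (−1)^0·1.0000/(1)·0.4995^2·0.8663^0 = +0.249478
  k=1: (−1)^1·1.0000/(1)·0.4995^0·0.8663^2 = -0.750522
d^1_{0,0}(2.0956) = +0.249478 -0.750522 = -0.501043
Attach z-rotation phases: D = e^{-i(0)(4.5473)}·(-0.501043)·e^{-i(0)(4.0047)} = -0.501043+0.000000i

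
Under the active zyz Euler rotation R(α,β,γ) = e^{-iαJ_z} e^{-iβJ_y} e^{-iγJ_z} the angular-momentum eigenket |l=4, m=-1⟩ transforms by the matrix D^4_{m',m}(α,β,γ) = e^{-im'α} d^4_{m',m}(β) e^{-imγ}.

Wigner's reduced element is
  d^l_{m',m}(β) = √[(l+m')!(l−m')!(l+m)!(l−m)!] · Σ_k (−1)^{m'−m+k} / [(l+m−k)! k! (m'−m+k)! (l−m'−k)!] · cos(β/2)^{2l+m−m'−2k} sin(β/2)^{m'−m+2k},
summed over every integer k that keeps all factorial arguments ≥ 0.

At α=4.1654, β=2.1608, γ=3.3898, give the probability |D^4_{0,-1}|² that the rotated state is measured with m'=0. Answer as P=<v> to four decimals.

P=0.0464

First d^4_{0,-1}(β=2.1608), then the phase factors e^{-i(0)α} and e^{-i(-1)γ}:
Half-angle: c=0.470976, s=0.882146. N=√(24·24·6·120)=643.987578
The bounds max(0,m−m')=0 and min(l+m,l−m')=3 give 4 terms
  k=0: (−1)^1·643.9876/(144)·0.4710^7·0.8821^1 = -0.020279
  k=1: (−1)^2·643.9876/(24)·0.4710^5·0.8821^3 = +0.426854
  k=2: (−1)^3·643.9876/(24)·0.4710^3·0.8821^5 = -1.497491
  k=3: (−1)^4·643.9876/(144)·0.4710^1·0.8821^7 = +0.875583
d^4_{0,-1}(2.1608) = -0.020279 +0.426854 -1.497491 +0.875583 = -0.215332
|D^4_{0,-1}|² = |d^4_{0,-1}(β)|² = (-0.215332)² = 0.046368 (the z-rotation phases have unit modulus)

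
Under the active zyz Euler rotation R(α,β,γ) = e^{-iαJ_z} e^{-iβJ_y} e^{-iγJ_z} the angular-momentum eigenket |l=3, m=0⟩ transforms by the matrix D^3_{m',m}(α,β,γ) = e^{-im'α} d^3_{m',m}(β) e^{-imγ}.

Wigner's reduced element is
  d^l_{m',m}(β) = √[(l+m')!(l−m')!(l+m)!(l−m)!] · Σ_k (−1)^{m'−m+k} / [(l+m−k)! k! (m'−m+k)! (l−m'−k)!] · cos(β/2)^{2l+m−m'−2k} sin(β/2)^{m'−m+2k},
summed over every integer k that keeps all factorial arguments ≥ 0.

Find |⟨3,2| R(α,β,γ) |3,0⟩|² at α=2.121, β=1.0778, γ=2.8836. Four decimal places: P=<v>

First d^3_{2,0}(β=1.0778), then the phase factors e^{-i(2)α} and e^{-i(0)γ}:
With c≡cos(β/2)=0.858274 and s≡sin(β/2)=0.513192, N=[120·1·6·6]^{1/2}=65.726707
k: max(0,(0)−(2))=0 … min(3+(0),3−(2))=1
  k=0: (−1)^2·65.7267/(12)·0.8583^4·0.5132^2 = +0.782752
  k=1: (−1)^3·65.7267/(12)·0.8583^2·0.5132^4 = -0.279855
d^3_{2,0}(1.0778) = +0.782752 -0.279855 = +0.502897
|D^3_{2,0}|² = |d^3_{2,0}(β)|² = (+0.502897)² = 0.252905 (the z-rotation phases have unit modulus)

P=0.2529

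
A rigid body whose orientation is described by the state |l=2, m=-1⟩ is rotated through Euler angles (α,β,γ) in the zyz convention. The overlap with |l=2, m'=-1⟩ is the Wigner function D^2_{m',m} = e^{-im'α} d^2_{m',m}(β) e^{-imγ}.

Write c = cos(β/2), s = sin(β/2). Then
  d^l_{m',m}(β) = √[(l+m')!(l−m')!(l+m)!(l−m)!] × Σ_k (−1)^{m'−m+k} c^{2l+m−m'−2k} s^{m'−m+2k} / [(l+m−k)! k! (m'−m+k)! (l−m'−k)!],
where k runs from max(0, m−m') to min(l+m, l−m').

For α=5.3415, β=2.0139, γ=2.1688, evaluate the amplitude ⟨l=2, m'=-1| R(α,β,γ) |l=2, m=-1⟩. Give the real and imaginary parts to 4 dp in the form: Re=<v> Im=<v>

Split into d^2_{-1,-1}(β=2.0139) × two z-phases.
c=cos(2.0139/2)=0.534441, s=sin(2.0139/2)=0.845206; N=√[1·6·1·6]=6.000000
k: max(0,(-1)−(-1))=0 … min(2+(-1),2−(-1))=1
  k=0: (−1)^0·6.0000/(6)·0.5344^4·0.8452^0 = +0.081583
  k=1: (−1)^1·6.0000/(2)·0.5344^2·0.8452^2 = -0.612133
d^2_{-1,-1}(2.0139) = +0.081583 -0.612133 = -0.530550
Attach z-rotation phases: D = e^{-i(-1)(5.3415)}·(-0.530550)·e^{-i(-1)(2.1688)} = -0.178772-0.499524i

Re=-0.1788 Im=-0.4995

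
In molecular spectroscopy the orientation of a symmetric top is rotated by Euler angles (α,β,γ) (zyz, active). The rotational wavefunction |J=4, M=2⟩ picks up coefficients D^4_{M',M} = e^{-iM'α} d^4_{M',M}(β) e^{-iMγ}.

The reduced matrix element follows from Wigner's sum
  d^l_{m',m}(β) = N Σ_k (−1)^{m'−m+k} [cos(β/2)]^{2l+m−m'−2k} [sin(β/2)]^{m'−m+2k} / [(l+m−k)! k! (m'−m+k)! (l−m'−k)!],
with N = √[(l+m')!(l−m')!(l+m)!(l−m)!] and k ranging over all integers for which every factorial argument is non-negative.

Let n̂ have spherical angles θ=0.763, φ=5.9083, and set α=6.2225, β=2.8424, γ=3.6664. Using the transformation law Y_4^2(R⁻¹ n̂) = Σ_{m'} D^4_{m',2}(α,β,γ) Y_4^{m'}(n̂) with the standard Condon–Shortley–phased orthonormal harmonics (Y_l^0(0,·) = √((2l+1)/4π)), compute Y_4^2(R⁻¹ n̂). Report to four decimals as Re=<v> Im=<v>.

Re=0.1563 Im=-0.0963

Need the full column D^4_{m',2} for m'=−4..4 at α=6.2225, β=2.8424, γ=3.6664.
cos(β/2)=0.149039, sin(β/2)=0.988831
d^4_{-4,2}: single k=6 term ⇒ +0.109878;  D = +0.030201-0.105646i
d^4_{-3,2}: k∈[5..6] ⇒ +0.035131 -0.515489 = -0.480358;  D = -0.159797+0.452999i
d^4_{-2,2}: k∈[4..6] ⇒ +0.007076 -0.249181 +0.914066 = +0.671962;  D = +0.261557-0.618967i
d^4_{-1,2}: k∈[3..5] ⇒ +0.001005 -0.066392 +0.584510 = +0.519123;  D = +0.230694-0.465047i
d^4_{0,2}: k∈[2..4] ⇒ +0.000102 -0.011934 +0.196995 = +0.185162;  D = +0.092193-0.160579i
d^4_{1,2}: k∈[1..3] ⇒ +0.000007 -0.001508 +0.044261 = +0.042760;  D = +0.023500-0.035723i
d^4_{2,2}: k∈[0..2] ⇒ +0.000000 -0.000129 +0.007076 = +0.006948;  D = +0.004163-0.005562i
d^4_{3,2}: k∈[0..1] ⇒ -0.000006 +0.000798 = +0.000792;  D = +0.000512-0.000604i
d^4_{4,2}: single k=0 term ⇒ +0.000057;  D = +0.000039-0.000041i
Y_4^{m'}(θ=0.763,φ=5.9083) and Σ D·Y over m':
  (+0.0302-0.1056i)·(+0.0072+0.1007i)  (-0.1598+0.4530i)·(+0.1288+0.2694i)  (+0.2616-0.6190i)·(+0.3106+0.2893i)  (+0.2307-0.4650i)·(+0.1444+0.0568i)  (+0.0922-0.1606i)·(-0.3301+0.0000i)  (+0.0235-0.0357i)·(-0.1444+0.0568i)  (+0.0042-0.0056i)·(+0.3106-0.2893i)  (+0.0005-0.0006i)·(-0.1288+0.2694i)  (+0.0000-0.0000i)·(+0.0072-0.1007i)
Y_4^2(R⁻¹ n̂) = +0.156257-0.096286i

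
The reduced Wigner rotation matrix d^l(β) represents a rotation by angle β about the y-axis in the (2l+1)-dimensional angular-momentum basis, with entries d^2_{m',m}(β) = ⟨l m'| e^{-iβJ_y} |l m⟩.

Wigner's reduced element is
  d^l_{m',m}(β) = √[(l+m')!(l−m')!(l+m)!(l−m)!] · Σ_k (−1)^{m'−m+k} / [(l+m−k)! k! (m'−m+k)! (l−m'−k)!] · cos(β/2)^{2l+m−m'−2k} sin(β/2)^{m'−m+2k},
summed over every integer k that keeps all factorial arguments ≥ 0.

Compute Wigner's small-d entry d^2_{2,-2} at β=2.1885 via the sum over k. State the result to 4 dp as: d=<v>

d^2_{2,-2}(β=2.1885) via Wigner's sum:
c=cos(2.1885/2)=0.458713, s=sin(2.1885/2)=0.888584; N=√[24·1·1·24]=24.000000
k: max(0,(-2)−(2))=0 … min(2+(-2),2−(2))=0
  k=0: (−1)^4·24.0000/(24)·0.4587^0·0.8886^4 = +0.623440
d^2_{2,-2}(2.1885) = +0.623440

d=0.6234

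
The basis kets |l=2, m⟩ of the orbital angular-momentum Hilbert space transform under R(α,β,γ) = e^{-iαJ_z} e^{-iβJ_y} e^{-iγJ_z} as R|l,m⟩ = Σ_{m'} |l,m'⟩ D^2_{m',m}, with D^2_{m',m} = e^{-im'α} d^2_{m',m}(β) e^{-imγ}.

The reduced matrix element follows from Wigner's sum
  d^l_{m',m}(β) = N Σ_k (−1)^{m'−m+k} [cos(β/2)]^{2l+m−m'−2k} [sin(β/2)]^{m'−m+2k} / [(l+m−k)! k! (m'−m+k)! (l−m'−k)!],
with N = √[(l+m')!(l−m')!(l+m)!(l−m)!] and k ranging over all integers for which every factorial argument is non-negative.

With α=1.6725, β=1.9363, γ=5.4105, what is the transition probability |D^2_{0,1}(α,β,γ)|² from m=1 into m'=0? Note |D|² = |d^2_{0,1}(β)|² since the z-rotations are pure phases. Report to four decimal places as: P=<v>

D^2_{0,1}(1.6725,1.9363,5.4105) = e^{-i·0·1.6725}·d^2_{0,1}(1.9363)·e^{-i·1·5.4105}. Compute d first:
With c≡cos(β/2)=0.566825 and s≡sin(β/2)=0.823838, N=[2·2·6·1]^{1/2}=4.898979
Admissible k: 1..2 (factorial args all ≥0)
  k=1: (−1)^0·4.8990/(2)·0.5668^3·0.8238^1 = +0.367505
  k=2: (−1)^1·4.8990/(2)·0.5668^1·0.8238^3 = -0.776338
d^2_{0,1}(1.9363) = +0.367505 -0.776338 = -0.408832
|D^2_{0,1}|² = |d^2_{0,1}(β)|² = (-0.408832)² = 0.167144 (the z-rotation phases have unit modulus)

P=0.1671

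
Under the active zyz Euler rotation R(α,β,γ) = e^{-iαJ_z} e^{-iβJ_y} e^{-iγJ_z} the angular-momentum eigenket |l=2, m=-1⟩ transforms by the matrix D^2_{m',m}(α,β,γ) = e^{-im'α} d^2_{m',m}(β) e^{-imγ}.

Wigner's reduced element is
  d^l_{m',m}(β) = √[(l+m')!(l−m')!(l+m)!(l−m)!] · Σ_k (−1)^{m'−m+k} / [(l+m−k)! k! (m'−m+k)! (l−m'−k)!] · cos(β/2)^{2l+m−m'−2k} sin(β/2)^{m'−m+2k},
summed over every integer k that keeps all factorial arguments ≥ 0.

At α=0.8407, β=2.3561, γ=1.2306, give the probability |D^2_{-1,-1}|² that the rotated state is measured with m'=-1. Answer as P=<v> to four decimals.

Split into d^2_{-1,-1}(β=2.3561) × two z-phases.
Half-angle: c=0.382727, s=0.923861. N=√(1·6·1·6)=6.000000
Admissible k: 0..1 (factorial args all ≥0)
  k=0: (−1)^0·6.0000/(6)·0.3827^4·0.9239^0 = +0.021456
  k=1: (−1)^1·6.0000/(2)·0.3827^2·0.9239^2 = -0.375071
d^2_{-1,-1}(2.3561) = +0.021456 -0.375071 = -0.353614
|D^2_{-1,-1}|² = |d^2_{-1,-1}(β)|² = (-0.353614)² = 0.125043 (the z-rotation phases have unit modulus)

P=0.1250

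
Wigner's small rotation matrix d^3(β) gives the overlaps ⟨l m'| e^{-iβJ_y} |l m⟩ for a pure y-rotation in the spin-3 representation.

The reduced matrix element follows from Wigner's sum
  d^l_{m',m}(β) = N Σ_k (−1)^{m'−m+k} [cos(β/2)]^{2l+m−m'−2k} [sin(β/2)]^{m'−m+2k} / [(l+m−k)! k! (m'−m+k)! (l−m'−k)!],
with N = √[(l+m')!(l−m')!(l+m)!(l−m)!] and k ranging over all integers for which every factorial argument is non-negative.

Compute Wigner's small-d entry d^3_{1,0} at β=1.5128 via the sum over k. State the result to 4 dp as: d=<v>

d^3_{1,0}(β=1.5128) via Wigner's sum:
c=cos(1.5128/2)=0.727311, s=sin(1.5128/2)=0.686308; N=√[24·2·6·6]=41.569219
k∈{0,1,2} keeps every argument non-negative
  k=0: (−1)^1·41.5692/(12)·0.7273^5·0.6863^1 = -0.483851
  k=1: (−1)^2·41.5692/(4)·0.7273^3·0.6863^3 = +1.292497
  k=2: (−1)^3·41.5692/(12)·0.7273^1·0.6863^5 = -0.383623
d^3_{1,0}(1.5128) = -0.483851 +1.292497 -0.383623 = +0.425023

d=0.4250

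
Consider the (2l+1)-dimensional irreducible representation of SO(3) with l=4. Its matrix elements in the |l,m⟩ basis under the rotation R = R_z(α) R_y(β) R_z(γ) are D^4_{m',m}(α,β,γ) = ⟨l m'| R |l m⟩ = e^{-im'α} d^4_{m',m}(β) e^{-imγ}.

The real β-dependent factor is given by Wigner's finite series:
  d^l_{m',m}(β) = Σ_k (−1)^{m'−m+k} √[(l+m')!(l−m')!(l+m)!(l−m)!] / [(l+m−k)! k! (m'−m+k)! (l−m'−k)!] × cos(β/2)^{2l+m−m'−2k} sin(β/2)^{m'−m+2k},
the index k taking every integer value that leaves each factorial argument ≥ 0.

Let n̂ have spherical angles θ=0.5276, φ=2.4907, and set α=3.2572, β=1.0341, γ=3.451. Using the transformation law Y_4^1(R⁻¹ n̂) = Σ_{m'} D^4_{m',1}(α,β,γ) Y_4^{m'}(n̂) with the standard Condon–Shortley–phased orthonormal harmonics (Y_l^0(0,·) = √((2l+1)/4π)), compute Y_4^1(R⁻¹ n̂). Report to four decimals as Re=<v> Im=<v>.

Need the full column D^4_{m',1} for m'=−4..4 at α=3.2572, β=1.0341, γ=3.451.
cos(β/2)=0.869281, sin(β/2)=0.494318
d^4_{-4,1}: single k=5 term ⇒ +0.145080;  D = -0.143384-0.022114i
d^4_{-3,1}: k∈[4..5] ⇒ +0.451009 -0.087504 = +0.363505;  D = +0.363251+0.013597i
d^4_{-2,1}: k∈[3..5] ⇒ +0.847882 -0.411262 +0.026598 = +0.463217;  D = -0.461802+0.036183i
d^4_{-1,1}: k∈[2..5] ⇒ +1.054325 -1.022793 +0.165367 -0.003565 = +0.193334;  D = +0.189715-0.037234i
d^4_{0,1}: k∈[1..4] ⇒ +0.829170 -1.608743 +0.520210 -0.028036 = -0.287400;  D = +0.273752-0.087512i
d^4_{1,1}: k∈[0..3] ⇒ +0.326049 -1.581487 +1.022793 -0.110245 = -0.342890;  D = -0.312384+0.141385i
d^4_{2,1}: k∈[0..2] ⇒ -0.786619 +1.271823 -0.274175 = +0.211029;  D = -0.180934+0.108610i
d^4_{3,1}: k∈[0..1] ⇒ +0.836844 -0.451009 = +0.385835;  D = +0.305696-0.235411i
d^4_{4,1}: single k=0 term ⇒ -0.448657;  D = +0.321521-0.312917i
Y_4^{m'}(θ=0.5276,φ=2.4907) and Σ D·Y over m':
  (-0.1434-0.0221i)·(-0.0244+0.0146i)  (+0.3633+0.0136i)·(+0.0514-0.1281i)  (-0.4618+0.0362i)·(+0.0952+0.3454i)  (+0.1897-0.0372i)·(-0.3644-0.2775i)  (+0.2738-0.0875i)·(+0.0116+0.0000i)  (-0.3124+0.1414i)·(+0.3644-0.2775i)  (-0.1809+0.1086i)·(+0.0952-0.3454i)  (+0.3057-0.2354i)·(-0.0514-0.1281i)  (+0.3215-0.3129i)·(-0.0244-0.0146i)
Y_4^1(R⁻¹ n̂) = -0.221097-0.056574i

Re=-0.2211 Im=-0.0566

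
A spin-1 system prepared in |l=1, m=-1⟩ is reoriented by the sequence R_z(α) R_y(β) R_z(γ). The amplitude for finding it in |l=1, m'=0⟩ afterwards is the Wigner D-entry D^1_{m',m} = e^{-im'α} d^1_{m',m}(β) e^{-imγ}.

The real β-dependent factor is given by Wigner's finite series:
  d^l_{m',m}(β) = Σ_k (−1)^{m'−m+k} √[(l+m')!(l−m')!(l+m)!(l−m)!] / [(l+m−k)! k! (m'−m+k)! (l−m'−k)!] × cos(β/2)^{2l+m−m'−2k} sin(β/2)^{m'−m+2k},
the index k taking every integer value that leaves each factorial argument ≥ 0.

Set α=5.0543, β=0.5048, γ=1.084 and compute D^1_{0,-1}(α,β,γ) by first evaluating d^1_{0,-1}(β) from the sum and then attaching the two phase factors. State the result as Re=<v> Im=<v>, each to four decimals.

D^1_{0,-1}(5.0543,0.5048,1.084) = e^{-i·0·5.0543}·d^1_{0,-1}(0.5048)·e^{-i·-1·1.084}. Compute d first:
With c≡cos(β/2)=0.968316 and s≡sin(β/2)=0.249729, N=[1·1·1·2]^{1/2}=1.414214
The bounds max(0,m−m')=0 and min(l+m,l−m')=0 give 1 term
  k=0: (−1)^1·1.4142/(1)·0.9683^1·0.2497^1 = -0.341980
d^1_{0,-1}(0.5048) = -0.341980
D = (+1.000000+0.000000i)·(-0.341980)·(+0.467797+0.883836i) = -0.159977-0.302254i

Re=-0.1600 Im=-0.3023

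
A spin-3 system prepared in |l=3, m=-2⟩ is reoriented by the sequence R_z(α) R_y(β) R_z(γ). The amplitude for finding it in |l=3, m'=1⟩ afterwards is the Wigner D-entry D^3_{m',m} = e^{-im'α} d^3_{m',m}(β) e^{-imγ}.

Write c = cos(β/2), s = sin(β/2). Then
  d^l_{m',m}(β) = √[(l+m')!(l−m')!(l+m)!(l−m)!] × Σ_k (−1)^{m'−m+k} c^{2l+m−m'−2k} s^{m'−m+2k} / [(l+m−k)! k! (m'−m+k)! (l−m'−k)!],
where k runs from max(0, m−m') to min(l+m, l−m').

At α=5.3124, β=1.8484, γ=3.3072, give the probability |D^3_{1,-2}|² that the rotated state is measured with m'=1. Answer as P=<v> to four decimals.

P=0.0074

D^3_{1,-2}(5.3124,1.8484,3.3072) = e^{-i·1·5.3124}·d^3_{1,-2}(1.8484)·e^{-i·-2·3.3072}. Compute d first:
Half-angle: c=0.602473, s=0.798139. N=√(24·2·1·120)=75.894664
k: max(0,(-2)−(1))=0 … min(3+(-2),3−(1))=1
  k=0: (−1)^3·75.8947/(12)·0.6025^3·0.7981^3 = -0.703200
  k=1: (−1)^4·75.8947/(24)·0.6025^1·0.7981^5 = +0.617065
d^3_{1,-2}(1.8484) = -0.703200 +0.617065 = -0.086136
|D^3_{1,-2}|² = |d^3_{1,-2}(β)|² = (-0.086136)² = 0.007419 (the z-rotation phases have unit modulus)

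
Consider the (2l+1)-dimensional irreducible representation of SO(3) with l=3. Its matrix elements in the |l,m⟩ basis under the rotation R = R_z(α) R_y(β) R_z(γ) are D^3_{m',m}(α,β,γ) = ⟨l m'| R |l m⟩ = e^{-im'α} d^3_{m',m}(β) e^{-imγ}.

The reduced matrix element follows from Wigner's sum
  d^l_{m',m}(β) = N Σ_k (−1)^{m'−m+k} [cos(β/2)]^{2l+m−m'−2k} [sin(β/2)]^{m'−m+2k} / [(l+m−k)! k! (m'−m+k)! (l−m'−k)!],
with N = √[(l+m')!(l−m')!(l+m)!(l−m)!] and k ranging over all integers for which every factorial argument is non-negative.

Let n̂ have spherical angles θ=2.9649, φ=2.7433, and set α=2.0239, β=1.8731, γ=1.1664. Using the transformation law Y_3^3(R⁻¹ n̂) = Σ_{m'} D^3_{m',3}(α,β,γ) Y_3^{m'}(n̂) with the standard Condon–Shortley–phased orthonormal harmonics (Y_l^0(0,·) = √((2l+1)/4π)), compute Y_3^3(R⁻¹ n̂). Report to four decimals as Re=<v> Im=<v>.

Re=0.3121 Im=0.0082

Need the full column D^3_{m',3} for m'=−3..3 at α=2.0239, β=1.8731, γ=1.1664.
cos(β/2)=0.592571, sin(β/2)=0.805519
d^3_{-3,3}: single k=6 term ⇒ +0.273183;  D = -0.230126+0.147209i
d^3_{-2,3}: single k=5 term ⇒ +0.492259;  D = +0.420022+0.256710i
d^3_{-1,3}: single k=4 term ⇒ +0.572569;  D = +0.054595-0.569960i
d^3_{0,3}: single k=3 term ⇒ +0.486365;  D = -0.455596+0.170244i
d^3_{1,3}: single k=2 term ⇒ +0.309854;  D = +0.224575+0.213484i
d^3_{2,3}: single k=1 term ⇒ +0.144162;  D = +0.043563-0.137423i
d^3_{3,3}: single k=0 term ⇒ +0.043295;  D = -0.042834+0.006304i
Y_3^{m'}(θ=2.9649,φ=2.7433) and Σ D·Y over m':
  (-0.2301+0.1472i)·(-0.0008-0.0021i)  (+0.4200+0.2567i)·(-0.0217-0.0222i)  (+0.0546-0.5700i)·(-0.2014-0.0847i)  (-0.4556+0.1702i)·(-0.6780+0.0000i)  (+0.2246+0.2135i)·(+0.2014-0.0847i)  (+0.0436-0.1374i)·(-0.0217+0.0222i)  (-0.0428+0.0063i)·(+0.0008-0.0021i)
Y_3^3(R⁻¹ n̂) = +0.312072+0.008173i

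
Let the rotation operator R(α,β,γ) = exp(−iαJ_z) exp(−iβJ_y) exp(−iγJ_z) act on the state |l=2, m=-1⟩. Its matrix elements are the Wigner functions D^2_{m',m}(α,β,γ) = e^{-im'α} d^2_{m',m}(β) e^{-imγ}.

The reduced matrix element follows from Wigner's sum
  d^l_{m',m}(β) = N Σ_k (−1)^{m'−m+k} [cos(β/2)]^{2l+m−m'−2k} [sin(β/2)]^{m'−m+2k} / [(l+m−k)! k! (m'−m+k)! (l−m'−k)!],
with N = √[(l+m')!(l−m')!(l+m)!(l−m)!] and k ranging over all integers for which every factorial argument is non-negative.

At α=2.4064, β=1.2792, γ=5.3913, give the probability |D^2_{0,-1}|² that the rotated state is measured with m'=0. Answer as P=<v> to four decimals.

P=0.1137

D^2_{0,-1}(2.4064,1.2792,5.3913) = e^{-i·0·2.4064}·d^2_{0,-1}(1.2792)·e^{-i·-1·5.3913}. Compute d first:
Half-angle: c=0.802335, s=0.596875. N=√(2·2·1·6)=4.898979
k: max(0,(-1)−(0))=0 … min(2+(-1),2−(0))=1
  k=0: (−1)^1·4.8990/(2)·0.8023^3·0.5969^1 = -0.755136
  k=1: (−1)^2·4.8990/(2)·0.8023^1·0.5969^3 = +0.417908
d^2_{0,-1}(1.2792) = -0.755136 +0.417908 = -0.337228
|D^2_{0,-1}|² = |d^2_{0,-1}(β)|² = (-0.337228)² = 0.113723 (the z-rotation phases have unit modulus)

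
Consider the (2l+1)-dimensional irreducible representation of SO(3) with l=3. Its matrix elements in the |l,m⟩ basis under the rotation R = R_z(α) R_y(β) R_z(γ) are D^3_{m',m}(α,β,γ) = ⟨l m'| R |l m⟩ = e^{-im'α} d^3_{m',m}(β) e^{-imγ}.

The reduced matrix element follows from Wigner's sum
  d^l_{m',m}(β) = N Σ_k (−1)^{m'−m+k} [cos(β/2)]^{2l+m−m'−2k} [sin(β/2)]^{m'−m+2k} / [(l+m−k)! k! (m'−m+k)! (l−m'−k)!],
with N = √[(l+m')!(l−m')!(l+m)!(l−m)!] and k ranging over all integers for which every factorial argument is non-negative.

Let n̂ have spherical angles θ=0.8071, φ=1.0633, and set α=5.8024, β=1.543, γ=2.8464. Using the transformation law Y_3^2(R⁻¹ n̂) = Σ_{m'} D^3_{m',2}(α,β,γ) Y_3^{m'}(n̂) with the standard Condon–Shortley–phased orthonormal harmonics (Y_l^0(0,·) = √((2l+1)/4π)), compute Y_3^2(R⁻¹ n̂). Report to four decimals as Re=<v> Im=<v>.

Re=0.0204 Im=-0.0336

Need the full column D^3_{m',2} for m'=−3..3 at α=5.8024, β=1.543, γ=2.8464.
cos(β/2)=0.716866, sin(β/2)=0.697211
d^3_{-3,2}: single k=5 term ⇒ +0.289291;  D = +0.190499-0.217715i
d^3_{-2,2}: k∈[4..5] ⇒ +0.607160 -0.114865 = +0.492295;  D = +0.458769-0.178566i
d^3_{-1,2}: k∈[3..4] ⇒ +0.789654 -0.373474 = +0.416180;  D = +0.413683+0.045522i
d^3_{0,2}: k∈[2..3] ⇒ +0.703138 -0.665111 = +0.038027;  D = +0.031590+0.021169i
d^3_{1,2}: k∈[1..2] ⇒ +0.417401 -0.789654 = -0.372253;  D = -0.178345-0.326749i
d^3_{2,2}: k∈[0..1] ⇒ +0.135715 -0.641874 = -0.506160;  D = -0.009536-0.506070i
d^3_{3,2}: single k=0 term ⇒ -0.323317;  D = +0.144099-0.289430i
Y_3^{m'}(θ=0.8071,φ=1.0633) and Σ D·Y over m':
  (+0.1905-0.2177i)·(-0.1570+0.0076i)  (+0.4588-0.1786i)·(-0.1946-0.3132i)  (+0.4137+0.0455i)·(+0.1579-0.2839i)  (+0.0316+0.0212i)·(-0.1570+0.0000i)  (-0.1783-0.3267i)·(-0.1579-0.2839i)  (-0.0095-0.5061i)·(-0.1946+0.3132i)  (+0.1441-0.2894i)·(+0.1570+0.0076i)
Y_3^2(R⁻¹ n̂) = +0.020410-0.033576i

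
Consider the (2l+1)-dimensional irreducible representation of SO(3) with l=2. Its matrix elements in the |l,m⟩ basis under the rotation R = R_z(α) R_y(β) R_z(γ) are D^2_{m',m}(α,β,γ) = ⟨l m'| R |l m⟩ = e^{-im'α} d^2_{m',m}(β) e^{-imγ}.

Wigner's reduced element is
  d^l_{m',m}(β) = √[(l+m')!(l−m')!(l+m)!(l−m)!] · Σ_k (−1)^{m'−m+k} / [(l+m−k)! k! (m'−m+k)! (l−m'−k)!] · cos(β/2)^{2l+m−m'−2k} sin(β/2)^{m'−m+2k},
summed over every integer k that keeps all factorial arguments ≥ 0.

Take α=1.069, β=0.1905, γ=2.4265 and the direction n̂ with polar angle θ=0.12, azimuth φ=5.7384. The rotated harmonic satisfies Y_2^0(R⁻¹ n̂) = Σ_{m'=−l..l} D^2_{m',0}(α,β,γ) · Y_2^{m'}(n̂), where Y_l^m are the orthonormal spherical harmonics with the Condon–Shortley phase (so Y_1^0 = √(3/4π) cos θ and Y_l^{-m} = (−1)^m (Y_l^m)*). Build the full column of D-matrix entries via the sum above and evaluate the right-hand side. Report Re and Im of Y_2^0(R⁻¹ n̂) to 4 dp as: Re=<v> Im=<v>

Re=0.5820 Im=0.0000

Need the full column D^2_{m',0} for m'=−2..2 at α=1.069, β=0.1905, γ=2.4265.
cos(β/2)=0.995467, sin(β/2)=0.095106
d^2_{-2,0}: single k=2 term ⇒ +0.021956;  D = -0.011796+0.018518i
d^2_{-1,0}: k∈[1..2] ⇒ +0.229808 -0.002098 = +0.227710;  D = +0.109529+0.199638i
d^2_{0,0}: k∈[0..2] ⇒ +0.981991 -0.035853 +0.000082 = +0.946220;  D = +0.946220+0.000000i
d^2_{1,0}: k∈[0..1] ⇒ -0.229808 +0.002098 = -0.227710;  D = -0.109529+0.199638i
d^2_{2,0}: single k=0 term ⇒ +0.021956;  D = -0.011796-0.018518i
Y_2^{m'}(θ=0.12,φ=5.7384) and Σ D·Y over m':
  (-0.0118+0.0185i)·(+0.0026+0.0049i)  (+0.1095+0.1996i)·(+0.0785+0.0476i)  (+0.9462+0.0000i)·(+0.6172+0.0000i)  (-0.1095+0.1996i)·(-0.0785+0.0476i)  (-0.0118-0.0185i)·(+0.0026-0.0049i)
Y_2^0(R⁻¹ n̂) = +0.581990-0.000000i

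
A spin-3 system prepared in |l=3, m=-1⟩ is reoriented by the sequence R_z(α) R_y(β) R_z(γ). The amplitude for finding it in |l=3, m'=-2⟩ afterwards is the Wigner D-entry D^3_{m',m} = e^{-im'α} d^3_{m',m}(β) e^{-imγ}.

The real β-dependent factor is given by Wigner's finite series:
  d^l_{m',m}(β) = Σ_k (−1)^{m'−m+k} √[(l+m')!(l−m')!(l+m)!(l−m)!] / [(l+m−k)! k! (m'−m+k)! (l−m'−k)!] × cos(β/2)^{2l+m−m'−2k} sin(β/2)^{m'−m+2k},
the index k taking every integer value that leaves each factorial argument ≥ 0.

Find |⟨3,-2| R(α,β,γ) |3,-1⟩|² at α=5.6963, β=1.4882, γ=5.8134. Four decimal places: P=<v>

First d^3_{-2,-1}(β=1.4882), then the phase factors e^{-i(-2)α} and e^{-i(-1)γ}:
Half-angle: c=0.735698, s=0.677310. N=√(1·120·2·24)=75.894664
The bounds max(0,m−m')=1 and min(l+m,l−m')=2 give 2 terms
  k=1: (−1)^0·75.8947/(24)·0.7357^5·0.6773^1 = +0.461620
  k=2: (−1)^1·75.8947/(12)·0.7357^3·0.6773^3 = -0.782511
d^3_{-2,-1}(1.4882) = +0.461620 -0.782511 = -0.320891
|D^3_{-2,-1}|² = |d^3_{-2,-1}(β)|² = (-0.320891)² = 0.102971 (the z-rotation phases have unit modulus)

P=0.1030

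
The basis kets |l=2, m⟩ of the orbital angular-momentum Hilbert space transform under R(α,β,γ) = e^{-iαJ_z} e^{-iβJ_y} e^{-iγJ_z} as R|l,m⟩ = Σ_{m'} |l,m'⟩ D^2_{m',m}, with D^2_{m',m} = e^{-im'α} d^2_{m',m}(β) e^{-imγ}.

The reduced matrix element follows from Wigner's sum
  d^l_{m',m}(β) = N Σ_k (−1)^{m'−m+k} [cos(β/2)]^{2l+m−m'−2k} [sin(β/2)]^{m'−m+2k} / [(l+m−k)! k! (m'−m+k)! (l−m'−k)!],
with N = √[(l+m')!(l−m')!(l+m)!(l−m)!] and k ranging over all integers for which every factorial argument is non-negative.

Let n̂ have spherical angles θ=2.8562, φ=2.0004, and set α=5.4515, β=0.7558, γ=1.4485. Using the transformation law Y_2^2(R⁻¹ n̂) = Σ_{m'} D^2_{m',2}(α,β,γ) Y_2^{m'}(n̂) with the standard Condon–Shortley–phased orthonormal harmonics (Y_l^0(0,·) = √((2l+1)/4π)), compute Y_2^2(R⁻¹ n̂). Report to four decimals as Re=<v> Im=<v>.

Need the full column D^2_{m',2} for m'=−2..2 at α=5.4515, β=0.7558, γ=1.4485.
cos(β/2)=0.929442, sin(β/2)=0.368969
d^2_{-2,2}: single k=4 term ⇒ +0.018534;  D = -0.002807+0.018320i
d^2_{-1,2}: single k=3 term ⇒ +0.093373;  D = -0.077738+0.051724i
d^2_{0,2}: single k=2 term ⇒ +0.288072;  D = -0.279498-0.069760i
d^2_{1,2}: single k=1 term ⇒ +0.592498;  D = -0.281204-0.521515i
d^2_{2,2}: single k=0 term ⇒ +0.746257;  D = +0.246873-0.704239i
Y_2^{m'}(θ=2.8562,φ=2.0004) and Σ D·Y over m':
  (-0.0028+0.0183i)·(-0.0200+0.0232i)  (-0.0777+0.0517i)·(+0.0869+0.1897i)  (-0.2795-0.0698i)·(+0.5558+0.0000i)  (-0.2812-0.5215i)·(-0.0869+0.1897i)  (+0.2469-0.7042i)·(-0.0200-0.0232i)
Y_2^2(R⁻¹ n̂) = -0.070152-0.049122i

Re=-0.0702 Im=-0.0491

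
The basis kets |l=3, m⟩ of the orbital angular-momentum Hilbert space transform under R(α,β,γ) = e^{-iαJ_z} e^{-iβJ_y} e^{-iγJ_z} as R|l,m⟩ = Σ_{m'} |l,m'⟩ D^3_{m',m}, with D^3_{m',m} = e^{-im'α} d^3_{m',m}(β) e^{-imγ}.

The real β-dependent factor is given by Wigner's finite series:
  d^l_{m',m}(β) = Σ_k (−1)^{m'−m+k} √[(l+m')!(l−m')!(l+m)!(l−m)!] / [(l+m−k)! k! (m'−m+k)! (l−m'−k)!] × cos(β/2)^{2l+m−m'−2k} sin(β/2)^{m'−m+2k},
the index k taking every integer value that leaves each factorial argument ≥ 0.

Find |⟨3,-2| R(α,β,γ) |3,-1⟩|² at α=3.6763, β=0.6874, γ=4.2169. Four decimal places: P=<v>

P=0.3439

First d^3_{-2,-1}(β=0.6874), then the phase factors e^{-i(-2)α} and e^{-i(-1)γ}:
c=cos(0.6874/2)=0.941514, s=sin(0.6874/2)=0.336973; N=√[1·120·2·24]=75.894664
k: max(0,(-1)−(-2))=1 … min(3+(-1),3−(-2))=2
  k=1: (−1)^0·75.8947/(24)·0.9415^5·0.3370^1 = +0.788369
  k=2: (−1)^1·75.8947/(12)·0.9415^3·0.3370^3 = -0.201974
d^3_{-2,-1}(0.6874) = +0.788369 -0.201974 = +0.586395
|D^3_{-2,-1}|² = |d^3_{-2,-1}(β)|² = (+0.586395)² = 0.343859 (the z-rotation phases have unit modulus)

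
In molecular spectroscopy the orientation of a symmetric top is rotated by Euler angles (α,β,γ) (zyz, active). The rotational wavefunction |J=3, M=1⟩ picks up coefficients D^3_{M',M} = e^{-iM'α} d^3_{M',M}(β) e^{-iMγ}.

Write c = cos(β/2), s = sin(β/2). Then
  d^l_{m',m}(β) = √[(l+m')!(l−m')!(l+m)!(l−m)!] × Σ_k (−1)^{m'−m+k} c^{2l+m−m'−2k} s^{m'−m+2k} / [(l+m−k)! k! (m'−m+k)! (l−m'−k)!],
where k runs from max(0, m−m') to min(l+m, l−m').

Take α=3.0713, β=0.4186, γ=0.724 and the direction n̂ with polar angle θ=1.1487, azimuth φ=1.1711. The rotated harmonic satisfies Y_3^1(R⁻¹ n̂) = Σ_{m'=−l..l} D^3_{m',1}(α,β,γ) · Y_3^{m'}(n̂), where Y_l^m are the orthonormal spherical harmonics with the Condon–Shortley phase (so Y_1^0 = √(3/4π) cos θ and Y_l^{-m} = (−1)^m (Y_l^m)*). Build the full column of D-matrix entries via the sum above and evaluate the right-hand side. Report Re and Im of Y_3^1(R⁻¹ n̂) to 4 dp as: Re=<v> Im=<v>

Need the full column D^3_{m',1} for m'=−3..3 at α=3.0713, β=0.4186, γ=0.724.
cos(β/2)=0.978177, sin(β/2)=0.207775
d^3_{-3,1}: single k=4 term ⇒ +0.006906;  D = -0.004102+0.005556i
d^3_{-2,1}: k∈[3..4] ⇒ +0.053096 -0.001198 = +0.051898;  D = +0.033680-0.039486i
d^3_{-1,1}: k∈[2..4] ⇒ +0.237142 -0.014266 +0.000080 = +0.222956;  D = -0.156245+0.159050i
d^3_{0,1}: k∈[1..3] ⇒ +0.644571 -0.087246 +0.001312 = +0.558637;  D = +0.418510-0.370034i
d^3_{1,1}: k∈[0..2] ⇒ +0.875999 -0.316189 +0.010699 = +0.570510;  D = -0.452890+0.346946i
d^3_{2,1}: k∈[0..1] ⇒ -0.588410 +0.053096 = -0.535314;  D = -0.446766+0.294892i
d^3_{3,1}: single k=0 term ⇒ +0.153074;  D = -0.133361+0.075144i
Y_3^{m'}(θ=1.1487,φ=1.1711) and Σ D·Y over m':
  (-0.0041+0.0056i)·(-0.2951+0.1150i)  (+0.0337-0.0395i)·(-0.2429-0.2498i)  (-0.1562+0.1590i)·(-0.0185+0.0437i)  (+0.4185-0.3700i)·(-0.3303+0.0000i)  (-0.4529+0.3469i)·(+0.0185+0.0437i)  (-0.4468+0.2949i)·(-0.2429+0.2498i)  (-0.1334+0.0751i)·(+0.2951+0.1150i)
Y_3^1(R⁻¹ n̂) = -0.196446-0.078224i

Re=-0.1964 Im=-0.0782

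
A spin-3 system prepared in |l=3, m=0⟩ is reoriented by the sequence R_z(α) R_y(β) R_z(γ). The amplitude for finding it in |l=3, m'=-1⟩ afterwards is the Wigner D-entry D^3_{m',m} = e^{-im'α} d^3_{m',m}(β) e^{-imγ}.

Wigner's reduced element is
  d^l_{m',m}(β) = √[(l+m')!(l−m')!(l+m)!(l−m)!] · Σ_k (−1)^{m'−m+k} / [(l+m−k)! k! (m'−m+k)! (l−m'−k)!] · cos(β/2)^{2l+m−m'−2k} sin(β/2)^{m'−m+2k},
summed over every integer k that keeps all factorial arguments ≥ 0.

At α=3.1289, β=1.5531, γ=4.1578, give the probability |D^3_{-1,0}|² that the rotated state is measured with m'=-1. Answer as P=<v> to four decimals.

First d^3_{-1,0}(β=1.5531), then the phase factors e^{-i(-1)α} and e^{-i(0)γ}:
c=cos(1.5531/2)=0.713336, s=sin(1.5531/2)=0.700823; N=√[2·24·6·6]=41.569219
k: max(0,(0)−(-1))=1 … min(3+(0),3−(-1))=3
  k=1: (−1)^0·41.5692/(12)·0.7133^5·0.7008^1 = +0.448403
  k=2: (−1)^1·41.5692/(4)·0.7133^3·0.7008^3 = -1.298428
  k=3: (−1)^2·41.5692/(12)·0.7133^1·0.7008^5 = +0.417758
d^3_{-1,0}(1.5531) = +0.448403 -1.298428 +0.417758 = -0.432267
|D^3_{-1,0}|² = |d^3_{-1,0}(β)|² = (-0.432267)² = 0.186855 (the z-rotation phases have unit modulus)

P=0.1869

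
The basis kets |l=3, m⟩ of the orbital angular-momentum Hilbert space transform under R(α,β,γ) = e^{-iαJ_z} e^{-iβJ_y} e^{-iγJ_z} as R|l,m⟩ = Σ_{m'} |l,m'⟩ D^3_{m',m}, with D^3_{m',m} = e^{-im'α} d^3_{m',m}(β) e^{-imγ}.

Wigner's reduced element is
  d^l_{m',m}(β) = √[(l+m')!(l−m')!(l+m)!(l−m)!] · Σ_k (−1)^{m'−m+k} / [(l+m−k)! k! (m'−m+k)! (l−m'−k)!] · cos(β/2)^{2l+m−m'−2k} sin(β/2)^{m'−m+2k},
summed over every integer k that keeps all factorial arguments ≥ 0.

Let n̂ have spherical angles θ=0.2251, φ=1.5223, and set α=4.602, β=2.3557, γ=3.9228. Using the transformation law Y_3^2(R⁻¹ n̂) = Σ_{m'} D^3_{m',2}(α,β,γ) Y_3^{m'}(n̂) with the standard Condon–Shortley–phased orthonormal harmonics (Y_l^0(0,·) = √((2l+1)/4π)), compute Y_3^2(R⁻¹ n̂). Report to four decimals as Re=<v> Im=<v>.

Need the full column D^3_{m',2} for m'=−3..3 at α=4.602, β=2.3557, γ=3.9228.
cos(β/2)=0.382912, sin(β/2)=0.923785
d^3_{-3,2}: single k=5 term ⇒ +0.630999;  D = +0.598411-0.200159i
d^3_{-2,2}: k∈[4..5] ⇒ +0.533889 -0.621477 = -0.087588;  D = -0.018464-0.085620i
d^3_{-1,2}: k∈[3..4] ⇒ +0.279923 -0.814616 = -0.534693;  D = +0.531914-0.054448i
d^3_{0,2}: k∈[2..3] ⇒ +0.100484 -0.584846 = -0.484362;  D = -0.004060+0.484345i
d^3_{1,2}: k∈[1..2] ⇒ +0.024047 -0.279923 = -0.255876;  D = -0.254073-0.030319i
d^3_{2,2}: k∈[0..1] ⇒ +0.003152 -0.091729 = -0.088577;  D = +0.020121-0.086261i
d^3_{3,2}: single k=0 term ⇒ -0.018627;  D = +0.017563+0.006204i
Y_3^{m'}(θ=0.2251,φ=1.5223) and Σ D·Y over m':
  (+0.5984-0.2002i)·(-0.0007+0.0046i)  (-0.0185-0.0856i)·(-0.0494-0.0048i)  (+0.5319-0.0544i)·(+0.0131-0.2703i)  (-0.0041+0.4843i)·(+0.6369+0.0000i)  (-0.2541-0.0303i)·(-0.0131-0.2703i)  (+0.0201-0.0863i)·(-0.0494+0.0048i)  (+0.0176+0.0062i)·(+0.0007+0.0046i)
Y_3^2(R⁻¹ n̂) = -0.014764+0.244723i

Re=-0.0148 Im=0.2447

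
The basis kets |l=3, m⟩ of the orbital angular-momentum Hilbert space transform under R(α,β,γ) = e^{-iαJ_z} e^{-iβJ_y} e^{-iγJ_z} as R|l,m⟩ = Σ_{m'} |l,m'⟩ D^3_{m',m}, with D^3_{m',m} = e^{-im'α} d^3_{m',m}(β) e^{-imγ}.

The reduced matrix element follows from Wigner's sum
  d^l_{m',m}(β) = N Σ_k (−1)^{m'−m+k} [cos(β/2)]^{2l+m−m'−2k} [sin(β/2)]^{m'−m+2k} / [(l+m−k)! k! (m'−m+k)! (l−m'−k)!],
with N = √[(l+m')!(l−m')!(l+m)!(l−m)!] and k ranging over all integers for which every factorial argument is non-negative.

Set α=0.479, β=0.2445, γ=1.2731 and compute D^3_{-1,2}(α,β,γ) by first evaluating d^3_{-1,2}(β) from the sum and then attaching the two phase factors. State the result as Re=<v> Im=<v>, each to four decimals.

Re=-0.0053 Im=-0.0098

D^3_{-1,2}(0.479,0.2445,1.2731) = e^{-i·-1·0.479}·d^3_{-1,2}(0.2445)·e^{-i·2·1.2731}. Compute d first:
With c≡cos(β/2)=0.992537 and s≡sin(β/2)=0.121946, N=[2·24·120·1]^{1/2}=75.894664
k∈{3,4} keeps every argument non-negative
  k=3: (−1)^0·75.8947/(12)·0.9925^3·0.1219^3 = +0.011214
  k=4: (−1)^1·75.8947/(24)·0.9925^1·0.1219^5 = -0.000085
d^3_{-1,2}(0.2445) = +0.011214 -0.000085 = +0.011130
Attach z-rotation phases: D = e^{-i(-1)(0.479)}·(+0.011130)·e^{-i(2)(1.2731)} = -0.005301-0.009786i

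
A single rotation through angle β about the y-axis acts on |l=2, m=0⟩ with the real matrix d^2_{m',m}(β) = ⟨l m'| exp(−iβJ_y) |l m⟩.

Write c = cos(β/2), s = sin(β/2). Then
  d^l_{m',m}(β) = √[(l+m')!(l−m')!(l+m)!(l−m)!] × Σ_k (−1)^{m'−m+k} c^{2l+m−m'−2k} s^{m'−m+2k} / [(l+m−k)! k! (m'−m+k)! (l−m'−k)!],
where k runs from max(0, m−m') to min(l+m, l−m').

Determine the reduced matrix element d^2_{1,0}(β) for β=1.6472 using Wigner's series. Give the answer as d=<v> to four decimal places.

d^2_{1,0}(β=1.6472) via Wigner's sum:
c=cos(1.6472/2)=0.679585, s=sin(1.6472/2)=0.733597; N=√[6·1·2·2]=4.898979
The bounds max(0,m−m')=0 and min(l+m,l−m')=1 give 2 terms
  k=0: (−1)^1·4.8990/(2)·0.6796^3·0.7336^1 = -0.563980
  k=1: (−1)^2·4.8990/(2)·0.6796^1·0.7336^3 = +0.657192
d^2_{1,0}(1.6472) = -0.563980 +0.657192 = +0.093211

d=0.0932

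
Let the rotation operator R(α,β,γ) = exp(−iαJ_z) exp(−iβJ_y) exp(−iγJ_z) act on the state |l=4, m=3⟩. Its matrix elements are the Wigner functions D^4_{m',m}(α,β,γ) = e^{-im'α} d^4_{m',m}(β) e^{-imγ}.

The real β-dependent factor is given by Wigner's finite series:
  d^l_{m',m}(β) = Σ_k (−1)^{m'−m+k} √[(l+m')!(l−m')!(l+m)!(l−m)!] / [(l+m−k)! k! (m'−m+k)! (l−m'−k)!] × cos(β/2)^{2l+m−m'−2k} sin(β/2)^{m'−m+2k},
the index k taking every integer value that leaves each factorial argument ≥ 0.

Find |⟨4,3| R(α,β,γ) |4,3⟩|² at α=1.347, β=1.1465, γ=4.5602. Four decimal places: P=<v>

First d^4_{3,3}(β=1.1465), then the phase factors e^{-i(3)α} and e^{-i(3)γ}:
With c≡cos(β/2)=0.840143 and s≡sin(β/2)=0.542365, N=[5040·1·5040·1]^{1/2}=5040.000000
k: max(0,(3)−(3))=0 … min(4+(3),4−(3))=1
  k=0: (−1)^0·5040.0000/(5040)·0.8401^8·0.5424^0 = +0.248213
  k=1: (−1)^1·5040.0000/(720)·0.8401^6·0.5424^2 = -0.724103
d^4_{3,3}(1.1465) = +0.248213 -0.724103 = -0.475890
|D^4_{3,3}|² = |d^4_{3,3}(β)|² = (-0.475890)² = 0.226471 (the z-rotation phases have unit modulus)

P=0.2265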